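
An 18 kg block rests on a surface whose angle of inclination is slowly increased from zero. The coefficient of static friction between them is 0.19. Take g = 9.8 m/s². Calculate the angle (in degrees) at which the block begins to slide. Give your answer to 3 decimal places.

At the threshold of sliding, static friction is at its maximum μ_s N and exactly balances the weight component along the incline: mg sin θ = μ_s mg cos θ.
Hence tan θ = μ_s = 0.19, so θ = arctan(0.19) = 10.7580°.

10.758°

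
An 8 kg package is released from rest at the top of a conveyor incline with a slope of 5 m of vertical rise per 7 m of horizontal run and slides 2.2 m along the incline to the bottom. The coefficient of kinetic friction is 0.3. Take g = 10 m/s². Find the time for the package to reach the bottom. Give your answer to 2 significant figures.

1.1 s

The weight component along the incline is mg sin 35.54° = 46.499 N and the normal force is N = mg cos 35.54° = 65.099 N.
Friction up the slope is f = μN = 0.3 × 65.099 = 19.530 N, so the net downslope force is 46.499 − 19.530 = 26.969 N and a = 26.969 / 8 = 3.3711 m/s².
Starting from rest, L = ½at², so t = √(2L/a) = √(2 × 2.2 / 3.3711) = 1.1425 s.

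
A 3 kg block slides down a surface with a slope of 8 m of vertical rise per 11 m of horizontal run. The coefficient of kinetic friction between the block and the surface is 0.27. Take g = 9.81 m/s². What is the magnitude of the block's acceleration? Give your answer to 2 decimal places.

Resolving the weight along the incline: the component pulling the block down the slope is mg sin 36.03° = 3 × 9.81 × 0.5882 = 17.311 N, and the normal force is N = mg cos 36.03° = 3 × 9.81 × 0.8087 = 23.800 N.
Kinetic friction acts up the slope with magnitude f = μN = 0.27 × 23.800 = 6.426 N.
Net force along the incline is 17.311 − 6.426 = 10.885 N, so a = 10.885 / 3 = 3.6283 m/s².

3.63 m/s²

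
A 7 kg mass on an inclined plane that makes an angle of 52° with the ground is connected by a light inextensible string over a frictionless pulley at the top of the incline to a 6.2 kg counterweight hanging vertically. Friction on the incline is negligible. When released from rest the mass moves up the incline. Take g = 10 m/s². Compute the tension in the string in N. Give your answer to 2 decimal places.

58.79 N

For the mass on the incline: the weight component along the slope is m₁g sin 52° = 7 × 10 × 0.7880 = 55.160 N and the normal force is N = m₁g cos 52° = 43.096 N.
Newton's second law for the mass (up-slope positive): T − 55.160 = 7 a. For the hanging counterweight (downward positive): 6.2 × 10 − T = 6.2 a.
Adding the two equations eliminates T: 6.840 = 13.2 a, so a = 0.5182 m/s².
Then from the hanging counterweight's equation, T = 6.2 × (10 − 0.5182) = 58.787 N.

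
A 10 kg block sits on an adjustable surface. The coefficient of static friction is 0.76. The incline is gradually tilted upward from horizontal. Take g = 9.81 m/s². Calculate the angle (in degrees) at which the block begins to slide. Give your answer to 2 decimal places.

At the threshold of sliding, static friction is at its maximum μ_s N and exactly balances the weight component along the incline: mg sin θ = μ_s mg cos θ.
Hence tan θ = μ_s = 0.76, so θ = arctan(0.76) = 37.2348°.

37.23°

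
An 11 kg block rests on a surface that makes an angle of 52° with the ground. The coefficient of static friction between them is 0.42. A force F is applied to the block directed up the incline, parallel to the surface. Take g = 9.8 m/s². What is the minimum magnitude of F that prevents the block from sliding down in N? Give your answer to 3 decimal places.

The normal force is N = mg cos 52° = 66.368 N. With F at its minimum the block is on the verge of sliding down, so static friction is at its maximum μ_s N = 0.42 × 66.368 = 27.875 N and acts up the slope.
Equilibrium along the incline: F + μ_s N = mg sin 52°, so F = 84.948 − 27.875 = 57.073 N.

57.073 N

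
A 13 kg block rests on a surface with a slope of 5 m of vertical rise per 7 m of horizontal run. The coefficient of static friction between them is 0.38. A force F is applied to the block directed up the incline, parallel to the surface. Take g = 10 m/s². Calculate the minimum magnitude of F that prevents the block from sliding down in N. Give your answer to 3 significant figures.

35.4 N

The normal force is N = mg cos 35.54° = 105.785 N. With F at its minimum the block is on the verge of sliding down, so static friction is at its maximum μ_s N = 0.38 × 105.785 = 40.198 N and acts up the slope.
Equilibrium along the incline: F + μ_s N = mg sin 35.54°, so F = 75.561 − 40.198 = 35.363 N.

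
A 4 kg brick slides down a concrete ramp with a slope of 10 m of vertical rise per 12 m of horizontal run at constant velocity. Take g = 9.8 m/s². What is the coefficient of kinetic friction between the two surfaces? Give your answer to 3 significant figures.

0.833

At constant velocity the net force along the incline is zero: mg sin 39.81° = μ mg cos 39.81°.
So μ = tan 39.81° = 0.6402 / 0.7682 = 0.8334.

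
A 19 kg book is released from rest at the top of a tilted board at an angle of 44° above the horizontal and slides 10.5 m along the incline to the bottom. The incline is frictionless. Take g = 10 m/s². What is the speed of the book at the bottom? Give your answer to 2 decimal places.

12.08 m/s

The weight component along the incline is mg sin 44° = 131.985 N and the normal force is N = mg cos 44° = 136.675 N.
With no friction, a = g sin 44° = 6.9466 m/s².
Starting from rest over a distance of 10.5 m, v² = 2aL = 2 × 6.9466 × 10.5 = 145.8786, so v = 12.0780 m/s.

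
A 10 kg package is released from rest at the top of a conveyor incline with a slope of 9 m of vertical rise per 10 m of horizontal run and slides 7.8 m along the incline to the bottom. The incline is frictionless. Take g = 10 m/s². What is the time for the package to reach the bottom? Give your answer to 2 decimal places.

The weight component along the incline is mg sin 41.99° = 66.896 N and the normal force is N = mg cos 41.99° = 74.329 N.
With no friction, a = g sin 41.99° = 6.6896 m/s².
Starting from rest, L = ½at², so t = √(2L/a) = √(2 × 7.8 / 6.6896) = 1.5271 s.

1.53 s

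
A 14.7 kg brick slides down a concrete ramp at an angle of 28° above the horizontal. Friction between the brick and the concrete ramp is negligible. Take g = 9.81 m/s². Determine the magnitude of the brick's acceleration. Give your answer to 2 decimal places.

4.61 m/s²

Resolving the weight along the incline: the component pulling the brick down the slope is mg sin 28° = 14.7 × 9.81 × 0.4695 = 67.705 N, and the normal force is N = mg cos 28° = 14.7 × 9.81 × 0.8829 = 127.320 N.
With no friction the net force along the incline is 67.705 N, so a = g sin 28° = 67.705 / 14.7 = 4.6058 m/s².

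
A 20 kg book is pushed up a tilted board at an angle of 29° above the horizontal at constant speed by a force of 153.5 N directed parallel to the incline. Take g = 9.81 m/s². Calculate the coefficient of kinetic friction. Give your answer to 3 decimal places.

At constant speed ΣF = 0 along the incline. The applied 153.5 N acts up the slope; the weight component mg sin 29° = 95.120 N and kinetic friction μN both act down the slope.
So 153.5 = 95.120 + μ × 171.600, giving μ = (153.5 − 95.120) / 171.600 = 0.3402.

0.340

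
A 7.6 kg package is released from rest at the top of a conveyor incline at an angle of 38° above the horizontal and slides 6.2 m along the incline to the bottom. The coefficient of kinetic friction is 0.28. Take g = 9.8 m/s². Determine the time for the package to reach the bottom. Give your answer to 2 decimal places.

The weight component along the incline is mg sin 38° = 45.854 N and the normal force is N = mg cos 38° = 58.691 N.
Friction up the slope is f = μN = 0.28 × 58.691 = 16.433 N, so the net downslope force is 45.854 − 16.433 = 29.421 N and a = 29.421 / 7.6 = 3.8712 m/s².
Starting from rest, L = ½at², so t = √(2L/a) = √(2 × 6.2 / 3.8712) = 1.7897 s.

1.79 s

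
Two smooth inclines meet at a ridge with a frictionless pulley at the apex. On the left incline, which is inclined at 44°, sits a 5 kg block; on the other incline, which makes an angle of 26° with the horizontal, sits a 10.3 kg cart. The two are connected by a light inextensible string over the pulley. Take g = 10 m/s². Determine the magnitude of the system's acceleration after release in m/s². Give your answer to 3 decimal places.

0.681 m/s²

Resolve each weight along its own incline: the 5 kg mass has component 5 × 10 × sin 44° = 34.733 N down its slope, and the 10.3 kg mass has 10.3 × 10 × sin 26° = 45.152 N down its slope.
The 10.3 kg side's 45.152 N exceeds the other side's 34.733 N, so that mass slides down and the 5 kg mass slides up. Taking that direction as positive, Newton's second law for the whole system gives 45.152 − 34.733 = (5 + 10.3) a, so a = 10.419 / 15.3 = 0.6810 m/s².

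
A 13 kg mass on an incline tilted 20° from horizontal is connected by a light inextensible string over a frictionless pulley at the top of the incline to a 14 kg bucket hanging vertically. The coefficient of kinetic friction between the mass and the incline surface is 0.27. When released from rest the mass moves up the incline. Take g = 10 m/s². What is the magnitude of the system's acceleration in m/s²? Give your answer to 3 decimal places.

For the mass on the incline: the weight component along the slope is m₁g sin 20° = 13 × 10 × 0.3420 = 44.460 N and the normal force is N = m₁g cos 20° = 122.160 N.
Kinetic friction opposes the mass's motion up the incline: f = μN = 0.27 × 122.160 = 32.983 N acting down the slope.
Newton's second law for the mass (up-slope positive): T − 44.460 − 32.983 = 13 a. For the hanging bucket (downward positive): 14 × 10 − T = 14 a.
Adding the two equations eliminates T: 62.557 = 27 a, so a = 2.3169 m/s².

2.317 m/s²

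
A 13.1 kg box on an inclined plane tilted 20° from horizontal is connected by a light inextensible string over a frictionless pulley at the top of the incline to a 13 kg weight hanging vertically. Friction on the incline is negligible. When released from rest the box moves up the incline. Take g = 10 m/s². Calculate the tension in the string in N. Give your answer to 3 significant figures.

For the box on the incline: the weight component along the slope is m₁g sin 20° = 13.1 × 10 × 0.3420 = 44.802 N and the normal force is N = m₁g cos 20° = 123.100 N.
Newton's second law for the box (up-slope positive): T − 44.802 = 13.1 a. For the hanging weight (downward positive): 13 × 10 − T = 13 a.
Adding the two equations eliminates T: 85.198 = 26.1 a, so a = 3.2643 m/s².
Then from the hanging weight's equation, T = 13 × (10 − 3.2643) = 87.564 N.

87.6 N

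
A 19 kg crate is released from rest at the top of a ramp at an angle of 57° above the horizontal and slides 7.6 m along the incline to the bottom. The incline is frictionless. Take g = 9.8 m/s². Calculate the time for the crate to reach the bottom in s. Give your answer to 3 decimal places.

The weight component along the incline is mg sin 57° = 156.160 N and the normal force is N = mg cos 57° = 101.412 N.
With no friction, a = g sin 57° = 8.2190 m/s².
Starting from rest, L = ½at², so t = √(2L/a) = √(2 × 7.6 / 8.2190) = 1.3599 s.

1.360 s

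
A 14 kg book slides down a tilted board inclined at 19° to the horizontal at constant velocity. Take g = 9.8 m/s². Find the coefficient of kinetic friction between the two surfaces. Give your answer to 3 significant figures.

At constant velocity the net force along the incline is zero: mg sin 19° = μ mg cos 19°.
So μ = tan 19° = 0.3256 / 0.9455 = 0.3444.

0.344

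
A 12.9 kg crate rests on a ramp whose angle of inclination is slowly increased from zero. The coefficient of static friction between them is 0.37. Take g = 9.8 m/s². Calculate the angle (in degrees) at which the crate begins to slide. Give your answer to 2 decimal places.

20.30°

At the threshold of sliding, static friction is at its maximum μ_s N and exactly balances the weight component along the incline: mg sin θ = μ_s mg cos θ.
Hence tan θ = μ_s = 0.37, so θ = arctan(0.37) = 20.3045°.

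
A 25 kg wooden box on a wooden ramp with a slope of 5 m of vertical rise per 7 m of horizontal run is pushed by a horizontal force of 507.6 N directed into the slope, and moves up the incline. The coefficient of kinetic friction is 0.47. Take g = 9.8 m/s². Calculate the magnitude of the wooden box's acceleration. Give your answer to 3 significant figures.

The horizontal push has components F cos 35.54° = 507.6 × 0.8137 = 413.034 N up the incline and F sin 35.54° = 507.6 × 0.5812 = 295.017 N pressing into the surface.
The normal force is therefore N = mg cos 35.54° + F sin 35.54° = 199.357 + 295.017 = 494.374 N, and kinetic friction down the slope is μN = 0.47 × 494.374 = 232.356 N.
Along the incline: F cos 35.54° − mg sin 35.54° − μN = ma, so 413.034 − 142.394 − 232.356 = 25 a, giving a = 1.5314 m/s².

1.53 m/s²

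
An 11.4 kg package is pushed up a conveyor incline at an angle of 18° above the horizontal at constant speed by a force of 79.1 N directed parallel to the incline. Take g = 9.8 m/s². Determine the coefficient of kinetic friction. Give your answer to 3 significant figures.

0.420

At constant speed ΣF = 0 along the incline. The applied 79.1 N acts up the slope; the weight component mg sin 18° = 34.523 N and kinetic friction μN both act down the slope.
So 79.1 = 34.523 + μ × 106.252, giving μ = (79.1 − 34.523) / 106.252 = 0.4195.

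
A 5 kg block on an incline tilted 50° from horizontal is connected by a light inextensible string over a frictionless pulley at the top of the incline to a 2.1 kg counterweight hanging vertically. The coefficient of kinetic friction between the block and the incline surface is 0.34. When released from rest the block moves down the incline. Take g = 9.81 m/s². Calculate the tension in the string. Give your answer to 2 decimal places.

For the block on the incline: the weight component along the slope is m₁g sin 50° = 5 × 9.81 × 0.7660 = 37.572 N and the normal force is N = m₁g cos 50° = 31.529 N.
Kinetic friction opposes the block's motion down the incline: f = μN = 0.34 × 31.529 = 10.720 N acting up the slope.
Newton's second law for the block (down-slope positive): 37.572 − 10.720 − T = 5 a. For the hanging counterweight (upward positive): T − 2.1 × 9.81 = 2.1 a.
Adding the two equations eliminates T: 6.251 = 7.1 a, so a = 0.8804 m/s².
Then from the hanging counterweight's equation, T = 2.1 × (9.81 + 0.8804) = 22.450 N.

22.45 N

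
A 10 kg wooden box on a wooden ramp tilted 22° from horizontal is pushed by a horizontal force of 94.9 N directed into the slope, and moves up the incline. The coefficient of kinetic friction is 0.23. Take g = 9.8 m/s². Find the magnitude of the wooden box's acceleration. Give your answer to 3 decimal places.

The horizontal push has components F cos 22° = 94.9 × 0.9272 = 87.991 N up the incline and F sin 22° = 94.9 × 0.3746 = 35.550 N pressing into the surface.
The normal force is therefore N = mg cos 22° + F sin 22° = 90.866 + 35.550 = 126.416 N, and kinetic friction down the slope is μN = 0.23 × 126.416 = 29.076 N.
Along the incline: F cos 22° − mg sin 22° − μN = ma, so 87.991 − 36.711 − 29.076 = 10 a, giving a = 2.2204 m/s².

2.220 m/s²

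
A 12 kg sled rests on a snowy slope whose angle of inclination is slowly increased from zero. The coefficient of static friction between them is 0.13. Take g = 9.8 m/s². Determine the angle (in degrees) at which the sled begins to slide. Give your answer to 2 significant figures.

7.4°

At the threshold of sliding, static friction is at its maximum μ_s N and exactly balances the weight component along the incline: mg sin θ = μ_s mg cos θ.
Hence tan θ = μ_s = 0.13, so θ = arctan(0.13) = 7.4069°.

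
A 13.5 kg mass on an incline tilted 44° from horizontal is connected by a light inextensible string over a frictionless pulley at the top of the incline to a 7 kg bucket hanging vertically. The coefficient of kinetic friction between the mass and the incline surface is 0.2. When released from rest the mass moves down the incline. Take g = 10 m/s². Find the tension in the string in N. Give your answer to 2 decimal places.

For the mass on the incline: the weight component along the slope is m₁g sin 44° = 13.5 × 10 × 0.6947 = 93.784 N and the normal force is N = m₁g cos 44° = 97.111 N.
Kinetic friction opposes the mass's motion down the incline: f = μN = 0.2 × 97.111 = 19.422 N acting up the slope.
Newton's second law for the mass (down-slope positive): 93.784 − 19.422 − T = 13.5 a. For the hanging bucket (upward positive): T − 7 × 10 = 7 a.
Adding the two equations eliminates T: 4.362 = 20.5 a, so a = 0.2128 m/s².
Then from the hanging bucket's equation, T = 7 × (10 + 0.2128) = 71.490 N.

71.49 N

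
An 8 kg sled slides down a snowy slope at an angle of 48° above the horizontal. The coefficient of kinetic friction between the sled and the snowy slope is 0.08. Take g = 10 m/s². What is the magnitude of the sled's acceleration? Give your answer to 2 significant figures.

6.9 m/s²

Resolving the weight along the incline: the component pulling the sled down the slope is mg sin 48° = 8 × 10 × 0.7431 = 59.448 N, and the normal force is N = mg cos 48° = 8 × 10 × 0.6691 = 53.528 N.
Kinetic friction acts up the slope with magnitude f = μN = 0.08 × 53.528 = 4.282 N.
Net force along the incline is 59.448 − 4.282 = 55.166 N, so a = 55.166 / 8 = 6.8957 m/s².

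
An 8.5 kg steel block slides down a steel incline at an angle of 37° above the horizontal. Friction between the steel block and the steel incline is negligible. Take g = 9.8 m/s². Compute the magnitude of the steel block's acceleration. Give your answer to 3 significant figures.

Resolving the weight along the incline: the component pulling the steel block down the slope is mg sin 37° = 8.5 × 9.8 × 0.6018 = 50.130 N, and the normal force is N = mg cos 37° = 8.5 × 9.8 × 0.7986 = 66.523 N.
With no friction the net force along the incline is 50.130 N, so a = g sin 37° = 50.130 / 8.5 = 5.8976 m/s².

5.90 m/s²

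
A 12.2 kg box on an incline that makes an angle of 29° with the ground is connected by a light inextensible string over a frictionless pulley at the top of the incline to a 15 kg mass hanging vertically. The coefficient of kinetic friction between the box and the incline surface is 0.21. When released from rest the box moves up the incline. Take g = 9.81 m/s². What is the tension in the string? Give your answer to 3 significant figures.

For the box on the incline: the weight component along the slope is m₁g sin 29° = 12.2 × 9.81 × 0.4848 = 58.022 N and the normal force is N = m₁g cos 29° = 104.676 N.
Kinetic friction opposes the box's motion up the incline: f = μN = 0.21 × 104.676 = 21.982 N acting down the slope.
Newton's second law for the box (up-slope positive): T − 58.022 − 21.982 = 12.2 a. For the hanging mass (downward positive): 15 × 9.81 − T = 15 a.
Adding the two equations eliminates T: 67.146 = 27.2 a, so a = 2.4686 m/s².
Then from the hanging mass's equation, T = 15 × (9.81 − 2.4686) = 110.121 N.

110 N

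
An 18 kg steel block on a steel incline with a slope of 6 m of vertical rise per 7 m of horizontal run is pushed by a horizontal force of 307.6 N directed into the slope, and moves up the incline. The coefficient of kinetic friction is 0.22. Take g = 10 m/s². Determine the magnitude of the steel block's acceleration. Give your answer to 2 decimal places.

2.35 m/s²

The horizontal push has components F cos 40.60° = 307.6 × 0.7593 = 233.561 N up the incline and F sin 40.60° = 307.6 × 0.6508 = 200.186 N pressing into the surface.
The normal force is therefore N = mg cos 40.60° + F sin 40.60° = 136.674 + 200.186 = 336.860 N, and kinetic friction down the slope is μN = 0.22 × 336.860 = 74.109 N.
Along the incline: F cos 40.60° − mg sin 40.60° − μN = ma, so 233.561 − 117.144 − 74.109 = 18 a, giving a = 2.3504 m/s².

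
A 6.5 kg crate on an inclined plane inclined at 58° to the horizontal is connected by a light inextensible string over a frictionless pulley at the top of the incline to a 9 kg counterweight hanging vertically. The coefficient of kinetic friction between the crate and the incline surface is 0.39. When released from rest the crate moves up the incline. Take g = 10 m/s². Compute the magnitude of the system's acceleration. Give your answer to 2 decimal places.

For the crate on the incline: the weight component along the slope is m₁g sin 58° = 6.5 × 10 × 0.8480 = 55.120 N and the normal force is N = m₁g cos 58° = 34.445 N.
Kinetic friction opposes the crate's motion up the incline: f = μN = 0.39 × 34.445 = 13.434 N acting down the slope.
Newton's second law for the crate (up-slope positive): T − 55.120 − 13.434 = 6.5 a. For the hanging counterweight (downward positive): 9 × 10 − T = 9 a.
Adding the two equations eliminates T: 21.446 = 15.5 a, so a = 1.3836 m/s².

1.38 m/s²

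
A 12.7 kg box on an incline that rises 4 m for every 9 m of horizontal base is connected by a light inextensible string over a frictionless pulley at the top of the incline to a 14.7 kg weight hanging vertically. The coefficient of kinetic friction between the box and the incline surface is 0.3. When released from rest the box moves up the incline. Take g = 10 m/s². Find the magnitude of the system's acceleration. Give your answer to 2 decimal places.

For the box on the incline: the weight component along the slope is m₁g sin 23.96° = 12.7 × 10 × 0.4061 = 51.575 N and the normal force is N = m₁g cos 23.96° = 116.054 N.
Kinetic friction opposes the box's motion up the incline: f = μN = 0.3 × 116.054 = 34.816 N acting down the slope.
Newton's second law for the box (up-slope positive): T − 51.575 − 34.816 = 12.7 a. For the hanging weight (downward positive): 14.7 × 10 − T = 14.7 a.
Adding the two equations eliminates T: 60.609 = 27.4 a, so a = 2.2120 m/s².

2.21 m/s²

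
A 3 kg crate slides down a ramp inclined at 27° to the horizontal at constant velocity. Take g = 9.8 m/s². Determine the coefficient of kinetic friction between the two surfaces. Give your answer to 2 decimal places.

0.51

At constant velocity the net force along the incline is zero: mg sin 27° = μ mg cos 27°.
So μ = tan 27° = 0.4540 / 0.8910 = 0.5095.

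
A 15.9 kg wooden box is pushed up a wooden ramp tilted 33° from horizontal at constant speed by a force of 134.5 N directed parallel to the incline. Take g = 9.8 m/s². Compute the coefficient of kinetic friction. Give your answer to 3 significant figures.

At constant speed ΣF = 0 along the incline. The applied 134.5 N acts up the slope; the weight component mg sin 33° = 84.866 N and kinetic friction μN both act down the slope.
So 134.5 = 84.866 + μ × 130.682, giving μ = (134.5 − 84.866) / 130.682 = 0.3798.

0.380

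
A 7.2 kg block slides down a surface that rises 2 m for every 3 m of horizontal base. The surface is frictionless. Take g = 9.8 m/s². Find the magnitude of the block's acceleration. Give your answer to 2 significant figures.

5.4 m/s²

Resolving the weight along the incline: the component pulling the block down the slope is mg sin 33.69° = 7.2 × 9.8 × 0.5547 = 39.140 N, and the normal force is N = mg cos 33.69° = 7.2 × 9.8 × 0.8321 = 58.713 N.
With no friction the net force along the incline is 39.140 N, so a = g sin 33.69° = 39.140 / 7.2 = 5.4361 m/s².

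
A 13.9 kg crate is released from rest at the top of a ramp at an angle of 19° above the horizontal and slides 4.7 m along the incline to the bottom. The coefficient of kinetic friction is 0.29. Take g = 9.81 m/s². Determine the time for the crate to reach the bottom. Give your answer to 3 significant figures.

The weight component along the incline is mg sin 19° = 44.394 N and the normal force is N = mg cos 19° = 128.930 N.
Friction up the slope is f = μN = 0.29 × 128.930 = 37.390 N, so the net downslope force is 44.394 − 37.390 = 7.004 N and a = 7.004 / 13.9 = 0.5039 m/s².
Starting from rest, L = ½at², so t = √(2L/a) = √(2 × 4.7 / 0.5039) = 4.3191 s.

4.32 s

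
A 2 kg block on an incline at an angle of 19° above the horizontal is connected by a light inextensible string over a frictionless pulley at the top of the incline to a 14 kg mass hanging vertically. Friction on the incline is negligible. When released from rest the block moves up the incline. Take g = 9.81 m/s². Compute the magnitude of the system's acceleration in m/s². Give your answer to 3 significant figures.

8.18 m/s²

For the block on the incline: the weight component along the slope is m₁g sin 19° = 2 × 9.81 × 0.3256 = 6.388 N and the normal force is N = m₁g cos 19° = 18.551 N.
Newton's second law for the block (up-slope positive): T − 6.388 = 2 a. For the hanging mass (downward positive): 14 × 9.81 − T = 14 a.
Adding the two equations eliminates T: 130.952 = 16 a, so a = 8.1845 m/s².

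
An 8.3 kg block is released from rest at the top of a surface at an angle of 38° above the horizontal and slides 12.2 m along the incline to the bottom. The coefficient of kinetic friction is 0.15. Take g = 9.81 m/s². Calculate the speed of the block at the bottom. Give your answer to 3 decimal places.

The weight component along the incline is mg sin 38° = 50.129 N and the normal force is N = mg cos 38° = 64.162 N.
Friction up the slope is f = μN = 0.15 × 64.162 = 9.624 N, so the net downslope force is 50.129 − 9.624 = 40.505 N and a = 40.505 / 8.3 = 4.8801 m/s².
Starting from rest over a distance of 12.2 m, v² = 2aL = 2 × 4.8801 × 12.2 = 119.0744, so v = 10.9121 m/s.

10.912 m/s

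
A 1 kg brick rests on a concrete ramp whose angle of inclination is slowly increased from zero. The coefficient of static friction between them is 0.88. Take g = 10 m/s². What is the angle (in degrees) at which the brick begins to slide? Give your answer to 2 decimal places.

41.35°

At the threshold of sliding, static friction is at its maximum μ_s N and exactly balances the weight component along the incline: mg sin θ = μ_s mg cos θ.
Hence tan θ = μ_s = 0.88, so θ = arctan(0.88) = 41.3478°.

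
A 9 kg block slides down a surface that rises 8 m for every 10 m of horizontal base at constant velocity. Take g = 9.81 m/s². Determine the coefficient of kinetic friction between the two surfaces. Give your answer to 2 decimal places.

At constant velocity the net force along the incline is zero: mg sin 38.66° = μ mg cos 38.66°.
So μ = tan 38.66° = 0.6247 / 0.7809 = 0.8000.

0.80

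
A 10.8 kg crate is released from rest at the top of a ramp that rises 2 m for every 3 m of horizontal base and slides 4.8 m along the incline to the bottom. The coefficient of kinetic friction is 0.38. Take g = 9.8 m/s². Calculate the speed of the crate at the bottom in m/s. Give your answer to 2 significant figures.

The weight component along the incline is mg sin 33.69° = 58.709 N and the normal force is N = mg cos 33.69° = 88.064 N.
Friction up the slope is f = μN = 0.38 × 88.064 = 33.464 N, so the net downslope force is 58.709 − 33.464 = 25.245 N and a = 25.245 / 10.8 = 2.3375 m/s².
Starting from rest over a distance of 4.8 m, v² = 2aL = 2 × 2.3375 × 4.8 = 22.4400, so v = 4.7371 m/s.

4.7 m/s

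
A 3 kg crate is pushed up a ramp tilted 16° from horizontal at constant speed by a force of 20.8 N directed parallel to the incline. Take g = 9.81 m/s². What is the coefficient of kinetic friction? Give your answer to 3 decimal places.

0.448

At constant speed ΣF = 0 along the incline. The applied 20.8 N acts up the slope; the weight component mg sin 16° = 8.112 N and kinetic friction μN both act down the slope.
So 20.8 = 8.112 + μ × 28.290, giving μ = (20.8 − 8.112) / 28.290 = 0.4485.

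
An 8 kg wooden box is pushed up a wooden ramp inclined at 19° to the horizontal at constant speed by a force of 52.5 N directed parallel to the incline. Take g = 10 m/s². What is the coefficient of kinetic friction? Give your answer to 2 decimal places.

At constant speed ΣF = 0 along the incline. The applied 52.5 N acts up the slope; the weight component mg sin 19° = 26.045 N and kinetic friction μN both act down the slope.
So 52.5 = 26.045 + μ × 75.641, giving μ = (52.5 − 26.045) / 75.641 = 0.3497.

0.35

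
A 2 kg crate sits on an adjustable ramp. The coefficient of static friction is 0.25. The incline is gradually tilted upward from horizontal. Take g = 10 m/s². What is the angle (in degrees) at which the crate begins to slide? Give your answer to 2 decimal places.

14.04°

At the threshold of sliding, static friction is at its maximum μ_s N and exactly balances the weight component along the incline: mg sin θ = μ_s mg cos θ.
Hence tan θ = μ_s = 0.25, so θ = arctan(0.25) = 14.0362°.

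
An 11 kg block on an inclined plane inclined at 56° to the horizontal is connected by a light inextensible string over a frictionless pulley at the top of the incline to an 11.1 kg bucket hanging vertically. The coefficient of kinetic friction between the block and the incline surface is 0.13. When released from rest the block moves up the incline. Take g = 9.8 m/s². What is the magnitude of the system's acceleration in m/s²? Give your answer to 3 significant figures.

For the block on the incline: the weight component along the slope is m₁g sin 56° = 11 × 9.8 × 0.8290 = 89.366 N and the normal force is N = m₁g cos 56° = 60.281 N.
Kinetic friction opposes the block's motion up the incline: f = μN = 0.13 × 60.281 = 7.837 N acting down the slope.
Newton's second law for the block (up-slope positive): T − 89.366 − 7.837 = 11 a. For the hanging bucket (downward positive): 11.1 × 9.8 − T = 11.1 a.
Adding the two equations eliminates T: 11.577 = 22.1 a, so a = 0.5238 m/s².

0.524 m/s²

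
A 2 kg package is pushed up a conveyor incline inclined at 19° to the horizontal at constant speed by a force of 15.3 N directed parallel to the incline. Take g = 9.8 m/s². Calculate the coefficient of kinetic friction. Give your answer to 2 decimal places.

At constant speed ΣF = 0 along the incline. The applied 15.3 N acts up the slope; the weight component mg sin 19° = 6.381 N and kinetic friction μN both act down the slope.
So 15.3 = 6.381 + μ × 18.532, giving μ = (15.3 − 6.381) / 18.532 = 0.4813.

0.48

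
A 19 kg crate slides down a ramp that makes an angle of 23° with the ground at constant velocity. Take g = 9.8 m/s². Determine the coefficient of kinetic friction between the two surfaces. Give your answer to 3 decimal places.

At constant velocity the net force along the incline is zero: mg sin 23° = μ mg cos 23°.
So μ = tan 23° = 0.3907 / 0.9205 = 0.4244.

0.424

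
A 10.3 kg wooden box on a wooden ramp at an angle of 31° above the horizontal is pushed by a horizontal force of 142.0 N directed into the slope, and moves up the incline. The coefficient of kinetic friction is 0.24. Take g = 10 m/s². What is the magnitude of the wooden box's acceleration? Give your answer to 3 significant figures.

The horizontal push has components F cos 31° = 142.0 × 0.8572 = 121.722 N up the incline and F sin 31° = 142.0 × 0.5150 = 73.130 N pressing into the surface.
The normal force is therefore N = mg cos 31° + F sin 31° = 88.292 + 73.130 = 161.422 N, and kinetic friction down the slope is μN = 0.24 × 161.422 = 38.741 N.
Along the incline: F cos 31° − mg sin 31° − μN = ma, so 121.722 − 53.045 − 38.741 = 10.3 a, giving a = 2.9064 m/s².

2.91 m/s²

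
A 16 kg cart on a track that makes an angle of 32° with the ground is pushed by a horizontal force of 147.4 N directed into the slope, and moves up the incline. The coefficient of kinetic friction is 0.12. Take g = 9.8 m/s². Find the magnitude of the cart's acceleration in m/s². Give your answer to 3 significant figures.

1.04 m/s²

The horizontal push has components F cos 32° = 147.4 × 0.8480 = 124.995 N up the incline and F sin 32° = 147.4 × 0.5299 = 78.107 N pressing into the surface.
The normal force is therefore N = mg cos 32° + F sin 32° = 132.966 + 78.107 = 211.073 N, and kinetic friction down the slope is μN = 0.12 × 211.073 = 25.329 N.
Along the incline: F cos 32° − mg sin 32° − μN = ma, so 124.995 − 83.088 − 25.329 = 16 a, giving a = 1.0361 m/s².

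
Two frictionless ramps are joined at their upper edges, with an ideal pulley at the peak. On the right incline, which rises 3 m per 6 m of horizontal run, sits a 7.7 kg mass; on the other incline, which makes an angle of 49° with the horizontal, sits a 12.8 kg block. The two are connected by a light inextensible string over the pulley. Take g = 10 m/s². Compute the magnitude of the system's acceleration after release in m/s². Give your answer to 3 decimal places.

Resolve each weight along its own incline: the 7.7 kg mass has component 7.7 × 10 × sin 26.57° = 34.435 N down its slope, and the 12.8 kg mass has 12.8 × 10 × sin 49° = 96.603 N down its slope.
The 12.8 kg side's 96.603 N exceeds the other side's 34.435 N, so that mass slides down and the 7.7 kg mass slides up. Taking that direction as positive, Newton's second law for the whole system gives 96.603 − 34.435 = (7.7 + 12.8) a, so a = 62.168 / 20.5 = 3.0326 m/s².

3.033 m/s²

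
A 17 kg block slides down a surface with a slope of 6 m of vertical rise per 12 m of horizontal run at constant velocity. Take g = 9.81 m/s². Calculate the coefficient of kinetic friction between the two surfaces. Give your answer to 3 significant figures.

At constant velocity the net force along the incline is zero: mg sin 26.57° = μ mg cos 26.57°.
So μ = tan 26.57° = 0.4472 / 0.8944 = 0.5000.

0.500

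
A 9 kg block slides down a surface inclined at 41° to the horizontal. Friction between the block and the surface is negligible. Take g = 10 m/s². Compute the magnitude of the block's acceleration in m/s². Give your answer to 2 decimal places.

6.56 m/s²

Resolving the weight along the incline: the component pulling the block down the slope is mg sin 41° = 9 × 10 × 0.6561 = 59.049 N, and the normal force is N = mg cos 41° = 9 × 10 × 0.7547 = 67.923 N.
With no friction the net force along the incline is 59.049 N, so a = g sin 41° = 59.049 / 9 = 6.5610 m/s².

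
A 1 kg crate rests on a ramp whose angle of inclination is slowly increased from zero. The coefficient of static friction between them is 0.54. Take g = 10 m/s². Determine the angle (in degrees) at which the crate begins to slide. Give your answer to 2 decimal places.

At the threshold of sliding, static friction is at its maximum μ_s N and exactly balances the weight component along the incline: mg sin θ = μ_s mg cos θ.
Hence tan θ = μ_s = 0.54, so θ = arctan(0.54) = 28.3690°.

28.37°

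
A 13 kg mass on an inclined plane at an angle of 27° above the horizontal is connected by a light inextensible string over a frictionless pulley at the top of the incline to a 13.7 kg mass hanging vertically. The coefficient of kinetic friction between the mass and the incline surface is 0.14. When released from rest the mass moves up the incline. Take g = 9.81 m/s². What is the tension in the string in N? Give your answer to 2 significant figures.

For the mass on the incline: the weight component along the slope is m₁g sin 27° = 13 × 9.81 × 0.4540 = 57.899 N and the normal force is N = m₁g cos 27° = 113.630 N.
Kinetic friction opposes the mass's motion up the incline: f = μN = 0.14 × 113.630 = 15.908 N acting down the slope.
Newton's second law for the mass (up-slope positive): T − 57.899 − 15.908 = 13 a. For the hanging mass (downward positive): 13.7 × 9.81 − T = 13.7 a.
Adding the two equations eliminates T: 60.590 = 26.7 a, so a = 2.2693 m/s².
Then from the hanging mass's equation, T = 13.7 × (9.81 − 2.2693) = 103.308 N.

100 N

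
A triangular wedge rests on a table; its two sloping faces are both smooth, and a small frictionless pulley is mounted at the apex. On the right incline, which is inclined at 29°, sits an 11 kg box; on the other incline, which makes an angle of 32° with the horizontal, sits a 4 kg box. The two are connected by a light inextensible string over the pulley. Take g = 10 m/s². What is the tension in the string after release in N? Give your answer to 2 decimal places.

29.77 N

Resolve each weight along its own incline: the 11 kg mass has component 11 × 10 × sin 29° = 53.329 N down its slope, and the 4 kg mass has 4 × 10 × sin 32° = 21.197 N down its slope.
The 11 kg side's 53.329 N exceeds the other side's 21.197 N, so that mass slides down and the 4 kg mass slides up. Taking that direction as positive, Newton's second law for the whole system gives 53.329 − 21.197 = (11 + 4) a, so a = 32.132 / 15 = 2.1421 m/s².
For the 4 kg mass (up-slope positive): T − 21.197 = 4 × 2.1421, so T = 29.765 N.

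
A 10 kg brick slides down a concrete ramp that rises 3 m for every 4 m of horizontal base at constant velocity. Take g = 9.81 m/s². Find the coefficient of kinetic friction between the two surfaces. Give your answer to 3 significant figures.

0.750

At constant velocity the net force along the incline is zero: mg sin 36.87° = μ mg cos 36.87°.
So μ = tan 36.87° = 0.6000 / 0.8000 = 0.7500.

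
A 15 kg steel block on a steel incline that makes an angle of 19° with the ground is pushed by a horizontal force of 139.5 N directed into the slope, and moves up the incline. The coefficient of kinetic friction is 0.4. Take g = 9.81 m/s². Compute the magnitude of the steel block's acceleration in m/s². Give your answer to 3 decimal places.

0.678 m/s²

The horizontal push has components F cos 19° = 139.5 × 0.9455 = 131.897 N up the incline and F sin 19° = 139.5 × 0.3256 = 45.421 N pressing into the surface.
The normal force is therefore N = mg cos 19° + F sin 19° = 139.130 + 45.421 = 184.551 N, and kinetic friction down the slope is μN = 0.4 × 184.551 = 73.820 N.
Along the incline: F cos 19° − mg sin 19° − μN = ma, so 131.897 − 47.912 − 73.820 = 15 a, giving a = 0.6777 m/s².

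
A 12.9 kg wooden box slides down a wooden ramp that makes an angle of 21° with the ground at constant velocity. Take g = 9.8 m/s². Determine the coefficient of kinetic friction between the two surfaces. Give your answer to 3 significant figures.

0.384

At constant velocity the net force along the incline is zero: mg sin 21° = μ mg cos 21°.
So μ = tan 21° = 0.3584 / 0.9336 = 0.3839.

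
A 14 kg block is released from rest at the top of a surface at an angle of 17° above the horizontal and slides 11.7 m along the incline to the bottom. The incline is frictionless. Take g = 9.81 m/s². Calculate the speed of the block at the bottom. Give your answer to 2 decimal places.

8.19 m/s

The weight component along the incline is mg sin 17° = 40.154 N and the normal force is N = mg cos 17° = 131.339 N.
With no friction, a = g sin 17° = 2.8682 m/s².
Starting from rest over a distance of 11.7 m, v² = 2aL = 2 × 2.8682 × 11.7 = 67.1159, so v = 8.1924 m/s.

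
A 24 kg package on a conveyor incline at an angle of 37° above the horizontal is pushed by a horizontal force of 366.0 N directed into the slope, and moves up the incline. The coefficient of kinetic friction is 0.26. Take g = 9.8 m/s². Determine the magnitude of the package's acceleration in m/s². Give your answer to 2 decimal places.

1.86 m/s²

The horizontal push has components F cos 37° = 366.0 × 0.7986 = 292.288 N up the incline and F sin 37° = 366.0 × 0.6018 = 220.259 N pressing into the surface.
The normal force is therefore N = mg cos 37° + F sin 37° = 187.831 + 220.259 = 408.090 N, and kinetic friction down the slope is μN = 0.26 × 408.090 = 106.103 N.
Along the incline: F cos 37° − mg sin 37° − μN = ma, so 292.288 − 141.543 − 106.103 = 24 a, giving a = 1.8601 m/s².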